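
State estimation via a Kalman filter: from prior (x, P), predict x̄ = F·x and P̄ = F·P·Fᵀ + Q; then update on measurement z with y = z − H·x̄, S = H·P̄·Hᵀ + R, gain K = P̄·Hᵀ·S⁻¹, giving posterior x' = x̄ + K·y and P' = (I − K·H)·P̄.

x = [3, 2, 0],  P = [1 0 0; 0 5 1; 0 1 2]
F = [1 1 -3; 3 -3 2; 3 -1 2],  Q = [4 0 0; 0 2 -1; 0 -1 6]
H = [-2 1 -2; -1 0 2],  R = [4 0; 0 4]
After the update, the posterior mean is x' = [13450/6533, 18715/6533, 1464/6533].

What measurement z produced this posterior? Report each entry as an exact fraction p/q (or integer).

x̄ = F·x = [5, 3, 7]
P̄ = F·P·Fᵀ + Q = [22 -13 -9; -13 52 23; -9 23 24]
S = H·P̄·Hᵀ + R = [128 25; 25 158]
K = P̄·Hᵀ·S⁻¹ = [-5162/19599 -4145/19599; 3581/19599 6752/19599; -2531/19599 7471/19599]
x' − x̄ = [-19215/6533, -884/6533, -44267/6533] = K·y
y = (KᵀK)⁻¹·Kᵀ·(x' − x̄) = [20, -11]
z = y + H·x̄ = [20, -11] + [-21, 9] = [-1, -2]

z = [-1, -2]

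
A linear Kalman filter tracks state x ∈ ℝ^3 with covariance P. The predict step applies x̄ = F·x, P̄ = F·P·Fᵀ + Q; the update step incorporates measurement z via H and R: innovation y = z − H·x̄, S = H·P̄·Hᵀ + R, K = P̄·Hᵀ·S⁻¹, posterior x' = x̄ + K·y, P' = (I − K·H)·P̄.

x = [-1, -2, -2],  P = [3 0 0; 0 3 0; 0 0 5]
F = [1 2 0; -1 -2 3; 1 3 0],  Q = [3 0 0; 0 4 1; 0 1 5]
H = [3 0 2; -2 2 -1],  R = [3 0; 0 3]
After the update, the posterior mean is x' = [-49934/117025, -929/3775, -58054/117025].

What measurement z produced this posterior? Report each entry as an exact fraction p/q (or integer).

x̄ = F·x = [-5, -1, -7]
P̄ = F·P·Fᵀ + Q = [18 -15 21; -15 64 -20; 21 -20 35]
S = H·P̄·Hᵀ + R = [557 -495; -495 650]
K = P̄·Hᵀ·S⁻¹ = [3867/23405 -939/117025; 212/755 1841/3775; 5707/23405 666/117025]
x' − x̄ = [535191/117025, 2846/3775, 761121/117025] = K·y
y = (KᵀK)⁻¹·Kᵀ·(x' − x̄) = [27, -14]
z = y + H·x̄ = [27, -14] + [-29, 15] = [-2, 1]

z = [-2, 1]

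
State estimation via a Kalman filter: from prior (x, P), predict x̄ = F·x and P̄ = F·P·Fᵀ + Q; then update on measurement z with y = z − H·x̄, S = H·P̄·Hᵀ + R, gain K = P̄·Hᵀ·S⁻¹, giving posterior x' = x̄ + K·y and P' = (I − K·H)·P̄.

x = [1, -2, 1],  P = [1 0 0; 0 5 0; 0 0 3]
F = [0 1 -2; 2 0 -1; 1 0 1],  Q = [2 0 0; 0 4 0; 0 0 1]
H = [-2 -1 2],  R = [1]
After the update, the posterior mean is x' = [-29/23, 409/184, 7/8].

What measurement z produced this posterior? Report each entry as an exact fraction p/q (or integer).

z = [2]

x̄ = F·x = [-4, 1, 2]
P̄ = F·P·Fᵀ + Q = [19 6 -6; 6 11 -1; -6 -1 5]
S = H·P̄·Hᵀ + R = [184]
K = P̄·Hᵀ·S⁻¹ = [-7/23; -25/184; 1/8]
x' − x̄ = [63/23, 225/184, -9/8] = K·y
y = (KᵀK)⁻¹·Kᵀ·(x' − x̄) = [-9]
z = y + H·x̄ = [-9] + [11] = [2]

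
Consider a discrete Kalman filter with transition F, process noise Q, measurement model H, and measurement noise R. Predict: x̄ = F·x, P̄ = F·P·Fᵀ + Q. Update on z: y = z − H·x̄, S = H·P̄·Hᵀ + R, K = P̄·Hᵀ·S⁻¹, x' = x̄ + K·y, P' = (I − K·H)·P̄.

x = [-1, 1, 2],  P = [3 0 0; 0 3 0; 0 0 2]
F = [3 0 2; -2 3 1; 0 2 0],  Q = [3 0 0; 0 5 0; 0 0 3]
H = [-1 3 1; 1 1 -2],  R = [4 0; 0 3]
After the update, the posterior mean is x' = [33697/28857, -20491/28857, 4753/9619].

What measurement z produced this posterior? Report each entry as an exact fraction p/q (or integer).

z = [-3, -1]

x̄ = F·x = [1, 7, 2]
P̄ = F·P·Fᵀ + Q = [38 -14 0; -14 46 18; 0 18 15]
S = H·P̄·Hᵀ + R = [663 -48; -48 47]
K = P̄·Hᵀ·S⁻¹ = [-2608/28857 4024/9619; 7798/28857 1836/9619; 889/9619 -1548/9619]
x' − x̄ = [4840/28857, -222490/28857, -14485/9619] = K·y
y = (KᵀK)⁻¹·Kᵀ·(x' − x̄) = [-25, -5]
z = y + H·x̄ = [-25, -5] + [22, 4] = [-3, -1]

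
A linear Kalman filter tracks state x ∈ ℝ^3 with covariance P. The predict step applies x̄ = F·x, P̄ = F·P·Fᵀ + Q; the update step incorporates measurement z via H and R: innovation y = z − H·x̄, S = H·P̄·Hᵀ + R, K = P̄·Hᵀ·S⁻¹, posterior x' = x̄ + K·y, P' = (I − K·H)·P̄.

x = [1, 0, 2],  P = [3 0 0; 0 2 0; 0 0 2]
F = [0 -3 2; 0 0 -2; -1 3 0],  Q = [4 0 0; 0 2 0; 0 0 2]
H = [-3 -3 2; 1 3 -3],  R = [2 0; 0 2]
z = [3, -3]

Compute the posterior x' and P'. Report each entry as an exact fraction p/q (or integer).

x̄ = F·x = [4, -4, -1]
P̄ = F·P·Fᵀ + Q = [30 -8 -18; -8 10 0; -18 0 23]
y = z − H·x̄ = [5, 2]
S = H·P̄·Hᵀ + R = [526 -420; -420 389]
K = P̄·Hᵀ·S⁻¹ = [-7239/14107 -5640/14107; 3453/14107 4526/14107; 1180/14107 -1881/14107]
x' = x̄ + K·y = [8953/14107, -30111/14107, -11969/14107]
P' = (I − K·H)·P̄ = [23232/14107 -32210/14107 -20706/14107; -32210/14107 62216/14107 48462/14107; -20706/14107 48462/14107 42814/14107]

x' = [8953/14107, -30111/14107, -11969/14107]
P' = [23232/14107 -32210/14107 -20706/14107; -32210/14107 62216/14107 48462/14107; -20706/14107 48462/14107 42814/14107]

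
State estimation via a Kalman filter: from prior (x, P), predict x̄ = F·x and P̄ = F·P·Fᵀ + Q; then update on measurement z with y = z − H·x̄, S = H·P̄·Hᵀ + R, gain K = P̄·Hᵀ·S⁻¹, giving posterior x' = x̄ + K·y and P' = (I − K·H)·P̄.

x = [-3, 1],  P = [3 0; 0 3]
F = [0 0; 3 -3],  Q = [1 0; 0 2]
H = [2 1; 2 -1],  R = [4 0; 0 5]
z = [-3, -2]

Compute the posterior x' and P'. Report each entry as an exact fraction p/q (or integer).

x̄ = F·x = [0, -12]
P̄ = F·P·Fᵀ + Q = [1 0; 0 56]
y = z − H·x̄ = [9, -14]
S = H·P̄·Hᵀ + R = [64 -52; -52 65]
K = P̄·Hᵀ·S⁻¹ = [9/56 29/182; 1/2 -6/13]
x' = x̄ + K·y = [-571/728, -27/26]
P' = (I − K·H)·P̄ = [131/364 -1/13; -1/13 28/13]

x' = [-571/728, -27/26]
P' = [131/364 -1/13; -1/13 28/13]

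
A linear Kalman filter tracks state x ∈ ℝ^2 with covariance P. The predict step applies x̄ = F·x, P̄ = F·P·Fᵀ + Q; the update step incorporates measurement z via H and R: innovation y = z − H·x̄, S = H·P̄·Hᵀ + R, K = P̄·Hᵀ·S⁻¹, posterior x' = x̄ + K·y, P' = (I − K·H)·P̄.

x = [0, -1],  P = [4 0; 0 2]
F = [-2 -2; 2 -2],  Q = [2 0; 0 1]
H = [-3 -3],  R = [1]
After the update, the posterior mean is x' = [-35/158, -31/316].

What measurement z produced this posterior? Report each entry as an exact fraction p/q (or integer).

x̄ = F·x = [2, 2]
P̄ = F·P·Fᵀ + Q = [26 -8; -8 25]
S = H·P̄·Hᵀ + R = [316]
K = P̄·Hᵀ·S⁻¹ = [-27/158; -51/316]
x' − x̄ = [-351/158, -663/316] = K·y
y = (KᵀK)⁻¹·Kᵀ·(x' − x̄) = [13]
z = y + H·x̄ = [13] + [-12] = [1]

z = [1]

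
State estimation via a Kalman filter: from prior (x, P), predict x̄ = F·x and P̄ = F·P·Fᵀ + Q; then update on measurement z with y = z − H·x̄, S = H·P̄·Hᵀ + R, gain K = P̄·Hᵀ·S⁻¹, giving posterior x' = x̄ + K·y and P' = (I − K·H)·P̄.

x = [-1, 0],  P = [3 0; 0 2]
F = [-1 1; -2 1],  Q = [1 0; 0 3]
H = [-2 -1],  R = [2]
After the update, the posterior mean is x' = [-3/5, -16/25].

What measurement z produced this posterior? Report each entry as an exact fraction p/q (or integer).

x̄ = F·x = [1, 2]
P̄ = F·P·Fᵀ + Q = [6 8; 8 17]
S = H·P̄·Hᵀ + R = [75]
K = P̄·Hᵀ·S⁻¹ = [-4/15; -11/25]
x' − x̄ = [-8/5, -66/25] = K·y
y = (KᵀK)⁻¹·Kᵀ·(x' − x̄) = [6]
z = y + H·x̄ = [6] + [-4] = [2]

z = [2]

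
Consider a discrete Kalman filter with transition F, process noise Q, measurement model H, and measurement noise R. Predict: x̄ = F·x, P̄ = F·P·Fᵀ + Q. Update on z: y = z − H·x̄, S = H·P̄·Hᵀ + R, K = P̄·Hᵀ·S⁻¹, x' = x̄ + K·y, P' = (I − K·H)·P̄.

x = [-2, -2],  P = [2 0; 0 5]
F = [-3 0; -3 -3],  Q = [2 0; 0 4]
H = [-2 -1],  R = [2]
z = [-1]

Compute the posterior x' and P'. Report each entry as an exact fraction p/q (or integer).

x' = [-8/221, 283/221]
P' = [1056/221 -1996/221; -1996/221 4198/221]

x̄ = F·x = [6, 12]
P̄ = F·P·Fᵀ + Q = [20 18; 18 67]
y = z − H·x̄ = [23]
S = H·P̄·Hᵀ + R = [221]
K = P̄·Hᵀ·S⁻¹ = [-58/221; -103/221]
x' = x̄ + K·y = [-8/221, 283/221]
P' = (I − K·H)·P̄ = [1056/221 -1996/221; -1996/221 4198/221]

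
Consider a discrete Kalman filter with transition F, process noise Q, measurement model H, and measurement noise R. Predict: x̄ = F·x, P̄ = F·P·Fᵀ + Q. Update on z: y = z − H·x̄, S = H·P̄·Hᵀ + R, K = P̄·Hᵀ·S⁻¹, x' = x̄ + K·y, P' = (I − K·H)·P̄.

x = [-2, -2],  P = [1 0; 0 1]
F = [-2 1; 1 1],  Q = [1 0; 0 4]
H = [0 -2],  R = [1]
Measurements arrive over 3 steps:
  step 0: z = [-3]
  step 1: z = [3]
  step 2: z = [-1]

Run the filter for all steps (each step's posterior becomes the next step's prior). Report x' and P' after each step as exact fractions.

step 0: x' = [28/25, 32/25], P' = [146/25 -1/25; -1/25 6/25]
step 1: x' = [3462/1025, -288/205], P' = [12383/1025 -57/205; -57/205 10/41]
step 2: x' = [-393186/65677, 34348/65677], P' = [1037227/65677 -24231/65677; -24231/65677 16163/65677]

step 0: x̄ = F·x = [2, -4]
step 0: P̄ = F·P·Fᵀ + Q = [6 -1; -1 6]
step 0: y = z − H·x̄ = [-11]
step 0: S = H·P̄·Hᵀ + R = [25]
step 0: K = P̄·Hᵀ·S⁻¹ = [2/25; -12/25]
step 0: x' = x̄ + K·y = [28/25, 32/25]
step 0: P' = (I − K·H)·P̄ = [146/25 -1/25; -1/25 6/25]
step 1: x̄ = F·x = [-24/25, 12/5]
step 1: P̄ = F·P·Fᵀ + Q = [619/25 -57/5; -57/5 10]
step 1: y = z − H·x̄ = [39/5]
step 1: S = H·P̄·Hᵀ + R = [41]
step 1: K = P̄·Hᵀ·S⁻¹ = [114/205; -20/41]
step 1: x' = x̄ + K·y = [3462/1025, -288/205]
step 1: P' = (I − K·H)·P̄ = [12383/1025 -57/205; -57/205 10/41]
step 2: x̄ = F·x = [-204/25, 2022/1025]
step 2: P̄ = F·P·Fᵀ + Q = [1267/25 -591/25; -591/25 16163/1025]
step 2: y = z − H·x̄ = [3019/1025]
step 2: S = H·P̄·Hᵀ + R = [65677/1025]
step 2: K = P̄·Hᵀ·S⁻¹ = [48462/65677; -32326/65677]
step 2: x' = x̄ + K·y = [-393186/65677, 34348/65677]
step 2: P' = (I − K·H)·P̄ = [1037227/65677 -24231/65677; -24231/65677 16163/65677]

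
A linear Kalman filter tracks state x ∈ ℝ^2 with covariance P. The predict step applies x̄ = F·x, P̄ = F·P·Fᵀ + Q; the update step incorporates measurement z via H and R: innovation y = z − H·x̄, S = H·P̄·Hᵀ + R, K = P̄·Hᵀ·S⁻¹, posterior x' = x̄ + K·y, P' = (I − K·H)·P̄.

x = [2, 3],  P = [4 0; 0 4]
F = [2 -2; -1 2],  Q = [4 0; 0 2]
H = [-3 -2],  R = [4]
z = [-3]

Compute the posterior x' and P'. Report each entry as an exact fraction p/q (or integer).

x̄ = F·x = [-2, 4]
P̄ = F·P·Fᵀ + Q = [36 -24; -24 22]
y = z − H·x̄ = [-1]
S = H·P̄·Hᵀ + R = [128]
K = P̄·Hᵀ·S⁻¹ = [-15/32; 7/32]
x' = x̄ + K·y = [-49/32, 121/32]
P' = (I − K·H)·P̄ = [63/8 -87/8; -87/8 127/8]

x' = [-49/32, 121/32]
P' = [63/8 -87/8; -87/8 127/8]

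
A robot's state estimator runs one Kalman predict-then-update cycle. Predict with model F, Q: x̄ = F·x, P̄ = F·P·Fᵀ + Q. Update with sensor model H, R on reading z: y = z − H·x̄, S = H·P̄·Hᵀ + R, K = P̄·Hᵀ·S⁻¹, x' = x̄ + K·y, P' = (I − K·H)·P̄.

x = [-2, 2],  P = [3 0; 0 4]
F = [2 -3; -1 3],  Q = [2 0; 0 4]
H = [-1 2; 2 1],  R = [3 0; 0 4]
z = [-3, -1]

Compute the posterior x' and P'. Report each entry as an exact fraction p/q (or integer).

x' = [1418/11447, -15335/11447]
P' = [7934/11447 268/11447; 268/11447 6692/11447]

x̄ = F·x = [-10, 8]
P̄ = F·P·Fᵀ + Q = [50 -42; -42 43]
y = z − H·x̄ = [-29, 11]
S = H·P̄·Hᵀ + R = [393 -140; -140 79]
K = P̄·Hᵀ·S⁻¹ = [-2466/11447 4034/11447; 4372/11447 1807/11447]
x' = x̄ + K·y = [1418/11447, -15335/11447]
P' = (I − K·H)·P̄ = [7934/11447 268/11447; 268/11447 6692/11447]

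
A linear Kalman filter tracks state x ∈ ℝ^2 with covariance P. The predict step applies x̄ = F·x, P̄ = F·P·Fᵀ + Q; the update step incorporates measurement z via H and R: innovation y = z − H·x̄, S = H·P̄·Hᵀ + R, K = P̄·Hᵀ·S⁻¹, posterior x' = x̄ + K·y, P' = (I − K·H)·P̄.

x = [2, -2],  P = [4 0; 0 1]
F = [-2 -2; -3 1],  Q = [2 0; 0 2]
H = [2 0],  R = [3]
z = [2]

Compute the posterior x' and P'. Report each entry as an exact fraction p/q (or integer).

x̄ = F·x = [0, -8]
P̄ = F·P·Fᵀ + Q = [22 22; 22 39]
y = z − H·x̄ = [2]
S = H·P̄·Hᵀ + R = [91]
K = P̄·Hᵀ·S⁻¹ = [44/91; 44/91]
x' = x̄ + K·y = [88/91, -640/91]
P' = (I − K·H)·P̄ = [66/91 66/91; 66/91 1613/91]

x' = [88/91, -640/91]
P' = [66/91 66/91; 66/91 1613/91]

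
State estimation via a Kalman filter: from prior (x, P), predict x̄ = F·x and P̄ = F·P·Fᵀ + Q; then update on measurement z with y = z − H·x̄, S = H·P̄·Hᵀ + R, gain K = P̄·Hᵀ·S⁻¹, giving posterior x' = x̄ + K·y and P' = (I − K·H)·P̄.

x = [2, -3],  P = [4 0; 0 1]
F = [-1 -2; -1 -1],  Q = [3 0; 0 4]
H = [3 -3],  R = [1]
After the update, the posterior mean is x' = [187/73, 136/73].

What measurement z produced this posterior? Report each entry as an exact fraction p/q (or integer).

x̄ = F·x = [4, 1]
P̄ = F·P·Fᵀ + Q = [11 6; 6 9]
S = H·P̄·Hᵀ + R = [73]
K = P̄·Hᵀ·S⁻¹ = [15/73; -9/73]
x' − x̄ = [-105/73, 63/73] = K·y
y = (KᵀK)⁻¹·Kᵀ·(x' − x̄) = [-7]
z = y + H·x̄ = [-7] + [9] = [2]

z = [2]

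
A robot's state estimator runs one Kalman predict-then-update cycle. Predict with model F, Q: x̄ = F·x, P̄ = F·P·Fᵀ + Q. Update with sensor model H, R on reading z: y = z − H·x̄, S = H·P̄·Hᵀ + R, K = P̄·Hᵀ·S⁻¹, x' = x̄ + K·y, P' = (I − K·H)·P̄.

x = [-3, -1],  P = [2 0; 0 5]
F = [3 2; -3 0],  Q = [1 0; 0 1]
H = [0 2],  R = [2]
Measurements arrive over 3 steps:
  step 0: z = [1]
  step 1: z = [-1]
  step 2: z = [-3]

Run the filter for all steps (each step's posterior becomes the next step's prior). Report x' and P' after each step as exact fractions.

step 0: x̄ = F·x = [-11, 9]
step 0: P̄ = F·P·Fᵀ + Q = [39 -18; -18 19]
step 0: y = z − H·x̄ = [-17]
step 0: S = H·P̄·Hᵀ + R = [78]
step 0: K = P̄·Hᵀ·S⁻¹ = [-6/13; 19/39]
step 0: x' = x̄ + K·y = [-41/13, 28/39]
step 0: P' = (I − K·H)·P̄ = [291/13 -6/13; -6/13 19/39]
step 1: x̄ = F·x = [-313/39, 123/13]
step 1: P̄ = F·P·Fᵀ + Q = [7756/39 -2583/13; -2583/13 2632/13]
step 1: y = z − H·x̄ = [-259/13]
step 1: S = H·P̄·Hᵀ + R = [10554/13]
step 1: K = P̄·Hᵀ·S⁻¹ = [-861/1759; 2632/5277]
step 1: x' = x̄ + K·y = [9110/5277, -2509/5277]
step 1: P' = (I − K·H)·P̄ = [23002/5277 -861/1759; -861/1759 2632/5277]
step 2: x̄ = F·x = [22312/5277, -9110/1759]
step 2: P̄ = F·P·Fᵀ + Q = [191827/5277 -63840/1759; -63840/1759 70765/1759]
step 2: y = z − H·x̄ = [12943/1759]
step 2: S = H·P̄·Hᵀ + R = [286578/1759]
step 2: K = P̄·Hᵀ·S⁻¹ = [-21280/47763; 70765/143289]
step 2: x' = x̄ + K·y = [45368/47763, -221405/143289]
step 2: P' = (I − K·H)·P̄ = [63871/15921 -21280/47763; -21280/47763 70765/143289]

step 0: x' = [-41/13, 28/39], P' = [291/13 -6/13; -6/13 19/39]
step 1: x' = [9110/5277, -2509/5277], P' = [23002/5277 -861/1759; -861/1759 2632/5277]
step 2: x' = [45368/47763, -221405/143289], P' = [63871/15921 -21280/47763; -21280/47763 70765/143289]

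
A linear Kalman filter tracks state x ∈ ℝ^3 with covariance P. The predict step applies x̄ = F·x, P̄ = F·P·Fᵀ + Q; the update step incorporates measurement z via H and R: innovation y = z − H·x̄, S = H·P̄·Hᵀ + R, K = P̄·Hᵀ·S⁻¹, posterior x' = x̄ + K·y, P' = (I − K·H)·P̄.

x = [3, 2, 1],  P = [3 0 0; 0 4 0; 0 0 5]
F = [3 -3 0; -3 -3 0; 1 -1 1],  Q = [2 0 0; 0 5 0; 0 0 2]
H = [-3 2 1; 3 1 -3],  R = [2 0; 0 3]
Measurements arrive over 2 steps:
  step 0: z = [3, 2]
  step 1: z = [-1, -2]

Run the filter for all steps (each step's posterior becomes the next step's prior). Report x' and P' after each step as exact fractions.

step 0: x̄ = F·x = [3, -15, 2]
step 0: P̄ = F·P·Fᵀ + Q = [65 9 21; 9 68 3; 21 3 14]
step 0: y = z − H·x̄ = [40, 14]
step 0: S = H·P̄·Hᵀ + R = [651 -227; -227 440]
step 0: K = P̄·Hᵀ·S⁻¹ = [-36633/234911 56379/234911; 68802/234911 81410/234911; -13472/234911 5863/234911]
step 0: x' = x̄ + K·y = [28719/234911, 368155/234911, 13024/234911]
step 0: P' = (I − K·H)·P̄ = [1605028/234911 1368501/234911 2004816/234911; 1368501/234911 1266864/234911 1709379/234911; 2004816/234911 1709379/234911 2568746/234911]
step 1: x̄ = F·x = [-1018308/234911, -1190622/234911, -326412/234911]
step 1: P̄ = F·P·Fᵀ + Q = [1683832/234911 -3043476/234911 1290981/234911; -3043476/234911 51654601/234911 -12157077/234911; 1290981/234911 -12157077/234911 3764332/234911]
step 1: y = z − H·x̄ = [-582179/234911, 2796488/234911]
step 1: S = H·P̄·Hᵀ + R = [206154564/234911 144008447/234911; 144008447/234911 132836758/234911]
step 1: K = P̄·Hᵀ·S⁻¹ = [-4425254355/28293571273 400018437/2572142843; 8280598926/28293571273 713511365/2572142843; -1809063160/28293571273 -200784065/2572142843]
step 1: x' = x̄ + K·y = [-59299758093/28293571273, -70491179840/28293571273, -61123383396/28293571273]
step 1: P' = (I − K·H)·P̄ = [52233032492/28293571273 42863896749/28293571273 62120795268/28293571273; 42863896749/28293571273 47201835585/28293571273 50749216929/28293571273; 62120795268/28293571273 50749216929/28293571273 81245825626/28293571273]

step 0: x' = [28719/234911, 368155/234911, 13024/234911], P' = [1605028/234911 1368501/234911 2004816/234911; 1368501/234911 1266864/234911 1709379/234911; 2004816/234911 1709379/234911 2568746/234911]
step 1: x' = [-59299758093/28293571273, -70491179840/28293571273, -61123383396/28293571273], P' = [52233032492/28293571273 42863896749/28293571273 62120795268/28293571273; 42863896749/28293571273 47201835585/28293571273 50749216929/28293571273; 62120795268/28293571273 50749216929/28293571273 81245825626/28293571273]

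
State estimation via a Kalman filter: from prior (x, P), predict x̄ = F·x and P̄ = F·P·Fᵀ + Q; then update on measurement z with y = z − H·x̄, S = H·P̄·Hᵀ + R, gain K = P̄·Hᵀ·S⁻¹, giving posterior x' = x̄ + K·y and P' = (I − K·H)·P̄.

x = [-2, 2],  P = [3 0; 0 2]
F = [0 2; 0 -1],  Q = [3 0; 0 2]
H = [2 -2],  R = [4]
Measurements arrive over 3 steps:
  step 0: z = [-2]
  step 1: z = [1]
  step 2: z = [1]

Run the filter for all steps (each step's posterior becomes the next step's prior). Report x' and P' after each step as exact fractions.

step 0: x̄ = F·x = [4, -2]
step 0: P̄ = F·P·Fᵀ + Q = [11 -4; -4 4]
step 0: y = z − H·x̄ = [-14]
step 0: S = H·P̄·Hᵀ + R = [96]
step 0: K = P̄·Hᵀ·S⁻¹ = [5/16; -1/6]
step 0: x' = x̄ + K·y = [-3/8, 1/3]
step 0: P' = (I − K·H)·P̄ = [13/8 1; 1 4/3]
step 1: x̄ = F·x = [2/3, -1/3]
step 1: P̄ = F·P·Fᵀ + Q = [25/3 -8/3; -8/3 10/3]
step 1: y = z − H·x̄ = [-1]
step 1: S = H·P̄·Hᵀ + R = [72]
step 1: K = P̄·Hᵀ·S⁻¹ = [11/36; -1/6]
step 1: x' = x̄ + K·y = [13/36, -1/6]
step 1: P' = (I − K·H)·P̄ = [29/18 1; 1 4/3]
step 2: x̄ = F·x = [-1/3, 1/6]
step 2: P̄ = F·P·Fᵀ + Q = [25/3 -8/3; -8/3 10/3]
step 2: y = z − H·x̄ = [2]
step 2: S = H·P̄·Hᵀ + R = [72]
step 2: K = P̄·Hᵀ·S⁻¹ = [11/36; -1/6]
step 2: x' = x̄ + K·y = [5/18, -1/6]
step 2: P' = (I − K·H)·P̄ = [29/18 1; 1 4/3]

step 0: x' = [-3/8, 1/3], P' = [13/8 1; 1 4/3]
step 1: x' = [13/36, -1/6], P' = [29/18 1; 1 4/3]
step 2: x' = [5/18, -1/6], P' = [29/18 1; 1 4/3]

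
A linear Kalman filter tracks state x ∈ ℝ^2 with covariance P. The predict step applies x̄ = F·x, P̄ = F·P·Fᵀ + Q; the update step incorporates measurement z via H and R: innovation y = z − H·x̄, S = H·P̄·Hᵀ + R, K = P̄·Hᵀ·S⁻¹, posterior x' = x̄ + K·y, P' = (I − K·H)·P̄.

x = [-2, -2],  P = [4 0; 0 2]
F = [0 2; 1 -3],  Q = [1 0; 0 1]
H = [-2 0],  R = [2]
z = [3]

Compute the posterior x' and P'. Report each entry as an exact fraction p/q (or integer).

x' = [-31/19, 16/19]
P' = [9/19 -12/19; -12/19 149/19]

x̄ = F·x = [-4, 4]
P̄ = F·P·Fᵀ + Q = [9 -12; -12 23]
y = z − H·x̄ = [-5]
S = H·P̄·Hᵀ + R = [38]
K = P̄·Hᵀ·S⁻¹ = [-9/19; 12/19]
x' = x̄ + K·y = [-31/19, 16/19]
P' = (I − K·H)·P̄ = [9/19 -12/19; -12/19 149/19]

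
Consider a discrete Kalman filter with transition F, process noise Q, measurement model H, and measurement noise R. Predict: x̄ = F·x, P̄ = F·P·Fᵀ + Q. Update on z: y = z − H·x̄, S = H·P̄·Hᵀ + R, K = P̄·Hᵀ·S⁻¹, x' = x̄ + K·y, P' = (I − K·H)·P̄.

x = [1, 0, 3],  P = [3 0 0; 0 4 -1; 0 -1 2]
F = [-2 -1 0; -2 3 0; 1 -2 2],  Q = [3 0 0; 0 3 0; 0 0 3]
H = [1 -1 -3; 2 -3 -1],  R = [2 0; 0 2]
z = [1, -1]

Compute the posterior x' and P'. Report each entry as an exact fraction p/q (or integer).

x' = [2716/4061, 3722/4061, -1285/4061]
P' = [745608/52793 462438/52793 90908/52793; 462438/52793 303204/52793 46518/52793; 90908/52793 46518/52793 27402/52793]

x̄ = F·x = [-2, -2, 7]
P̄ = F·P·Fᵀ + Q = [19 0 4; 0 51 -36; 4 -36 38]
y = z − H·x̄ = [22, 4]
S = H·P̄·Hᵀ + R = [174 -83; -83 343]
K = P̄·Hᵀ·S⁻¹ = [5223/52793 6497/52793; 9840/52793 -15627/52793; -18908/52793 7430/52793]
x' = x̄ + K·y = [2716/4061, 3722/4061, -1285/4061]
P' = (I − K·H)·P̄ = [745608/52793 462438/52793 90908/52793; 462438/52793 303204/52793 46518/52793; 90908/52793 46518/52793 27402/52793]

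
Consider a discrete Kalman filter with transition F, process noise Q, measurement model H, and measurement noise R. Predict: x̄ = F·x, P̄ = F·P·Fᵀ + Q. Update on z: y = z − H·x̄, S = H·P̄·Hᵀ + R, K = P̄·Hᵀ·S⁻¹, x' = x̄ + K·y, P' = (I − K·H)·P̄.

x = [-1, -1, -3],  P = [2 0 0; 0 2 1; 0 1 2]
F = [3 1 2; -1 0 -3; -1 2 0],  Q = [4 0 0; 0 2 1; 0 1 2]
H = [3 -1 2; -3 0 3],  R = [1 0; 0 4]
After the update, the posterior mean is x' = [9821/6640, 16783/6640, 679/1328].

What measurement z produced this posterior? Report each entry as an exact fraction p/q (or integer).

z = [3, -3]

x̄ = F·x = [-10, 10, -1]
P̄ = F·P·Fᵀ + Q = [36 -21 2; -21 22 -3; 2 -3 12]
S = H·P̄·Hᵀ + R = [557 -300; -300 400]
K = P̄·Hᵀ·S⁻¹ = [113/664 -8457/66400; -101/664 1389/66400; 111/664 2661/13280]
x' − x̄ = [76221/6640, -49617/6640, 2007/1328] = K·y
y = (KᵀK)⁻¹·Kᵀ·(x' − x̄) = [45, -30]
z = y + H·x̄ = [45, -30] + [-42, 27] = [3, -3]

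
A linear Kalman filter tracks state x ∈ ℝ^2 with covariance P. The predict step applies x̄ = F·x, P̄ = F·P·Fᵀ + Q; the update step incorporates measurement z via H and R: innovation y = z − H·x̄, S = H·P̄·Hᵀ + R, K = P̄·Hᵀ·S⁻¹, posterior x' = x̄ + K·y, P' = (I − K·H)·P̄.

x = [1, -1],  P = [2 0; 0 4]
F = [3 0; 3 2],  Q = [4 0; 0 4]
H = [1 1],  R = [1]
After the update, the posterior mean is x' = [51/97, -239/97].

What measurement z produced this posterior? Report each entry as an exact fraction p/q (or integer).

x̄ = F·x = [3, 1]
P̄ = F·P·Fᵀ + Q = [22 18; 18 38]
S = H·P̄·Hᵀ + R = [97]
K = P̄·Hᵀ·S⁻¹ = [40/97; 56/97]
x' − x̄ = [-240/97, -336/97] = K·y
y = (KᵀK)⁻¹·Kᵀ·(x' − x̄) = [-6]
z = y + H·x̄ = [-6] + [4] = [-2]

z = [-2]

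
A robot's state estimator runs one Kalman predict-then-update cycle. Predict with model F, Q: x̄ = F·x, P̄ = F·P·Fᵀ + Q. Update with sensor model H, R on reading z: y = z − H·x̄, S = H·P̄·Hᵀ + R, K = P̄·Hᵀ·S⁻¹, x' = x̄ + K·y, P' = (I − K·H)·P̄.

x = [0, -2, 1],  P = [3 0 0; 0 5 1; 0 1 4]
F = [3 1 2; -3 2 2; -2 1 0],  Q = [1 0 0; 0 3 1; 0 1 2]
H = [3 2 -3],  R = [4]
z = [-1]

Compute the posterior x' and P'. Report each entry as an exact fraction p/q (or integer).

x̄ = F·x = [0, -2, -2]
P̄ = F·P·Fᵀ + Q = [53 5 -11; 5 74 31; -11 31 19]
y = z − H·x̄ = [-3]
S = H·P̄·Hᵀ + R = [834]
K = P̄·Hᵀ·S⁻¹ = [101/417; 35/417; -14/417]
x' = x̄ + K·y = [-101/139, -313/139, -264/139]
P' = (I − K·H)·P̄ = [1699/417 -4985/417 -1759/417; -4985/417 28408/417 13907/417; -1759/417 13907/417 7531/417]

x' = [-101/139, -313/139, -264/139]
P' = [1699/417 -4985/417 -1759/417; -4985/417 28408/417 13907/417; -1759/417 13907/417 7531/417]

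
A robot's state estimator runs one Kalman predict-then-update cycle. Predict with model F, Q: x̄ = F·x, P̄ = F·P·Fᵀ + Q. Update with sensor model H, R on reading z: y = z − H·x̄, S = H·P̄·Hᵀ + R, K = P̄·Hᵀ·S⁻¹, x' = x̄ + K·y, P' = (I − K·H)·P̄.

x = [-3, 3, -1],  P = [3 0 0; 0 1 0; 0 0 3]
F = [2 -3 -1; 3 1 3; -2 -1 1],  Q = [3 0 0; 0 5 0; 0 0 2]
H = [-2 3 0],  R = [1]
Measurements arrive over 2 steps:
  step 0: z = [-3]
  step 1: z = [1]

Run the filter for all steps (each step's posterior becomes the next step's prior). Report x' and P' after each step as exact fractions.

step 0: x' = [-7934/577, -5865/577, 1178/577], P' = [14283/577 9510/577 -7140/577; 9510/577 6396/577 -4762/577; -7140/577 -4762/577 10350/577]
step 1: x' = [-4327773/1288591, -2482343/1288591, 26967773/1288591], P' = [25463835/1288591 16962550/1288591 -77506270/1288591; 16962550/1288591 11442586/1288591 -51728970/1288591; -77506270/1288591 -51728970/1288591 284875848/1288591]

step 0: x̄ = F·x = [-14, -9, 2]
step 0: P̄ = F·P·Fᵀ + Q = [27 6 -12; 6 60 -10; -12 -10 18]
step 0: y = z − H·x̄ = [-4]
step 0: S = H·P̄·Hᵀ + R = [577]
step 0: K = P̄·Hᵀ·S⁻¹ = [-36/577; 168/577; -6/577]
step 0: x' = x̄ + K·y = [-7934/577, -5865/577, 1178/577]
step 0: P' = (I − K·H)·P̄ = [14283/577 9510/577 -7140/577; 9510/577 6396/577 -4762/577; -7140/577 -4762/577 10350/577]
step 1: x̄ = F·x = [549/577, -26133/577, 22911/577]
step 1: P̄ = F·P·Fᵀ + Q = [12645/577 -4910/577 -29290/577; -4910/577 130946/577 -77650/577; -29290/577 -77650/577 151156/577]
step 1: y = z − H·x̄ = [80074/577]
step 1: S = H·P̄·Hᵀ + R = [1288591/577]
step 1: K = P̄·Hᵀ·S⁻¹ = [-40020/1288591; 402658/1288591; -174370/1288591]
step 1: x' = x̄ + K·y = [-4327773/1288591, -2482343/1288591, 26967773/1288591]
step 1: P' = (I − K·H)·P̄ = [25463835/1288591 16962550/1288591 -77506270/1288591; 16962550/1288591 11442586/1288591 -51728970/1288591; -77506270/1288591 -51728970/1288591 284875848/1288591]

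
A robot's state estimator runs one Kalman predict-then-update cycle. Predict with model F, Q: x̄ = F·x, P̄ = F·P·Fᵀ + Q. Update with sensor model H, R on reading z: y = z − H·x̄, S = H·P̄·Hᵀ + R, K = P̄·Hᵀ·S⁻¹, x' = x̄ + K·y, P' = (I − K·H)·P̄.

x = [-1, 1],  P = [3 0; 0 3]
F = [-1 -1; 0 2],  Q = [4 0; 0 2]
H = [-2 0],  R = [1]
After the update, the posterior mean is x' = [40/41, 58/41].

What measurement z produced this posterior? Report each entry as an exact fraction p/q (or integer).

z = [-2]

x̄ = F·x = [0, 2]
P̄ = F·P·Fᵀ + Q = [10 -6; -6 14]
S = H·P̄·Hᵀ + R = [41]
K = P̄·Hᵀ·S⁻¹ = [-20/41; 12/41]
x' − x̄ = [40/41, -24/41] = K·y
y = (KᵀK)⁻¹·Kᵀ·(x' − x̄) = [-2]
z = y + H·x̄ = [-2] + [0] = [-2]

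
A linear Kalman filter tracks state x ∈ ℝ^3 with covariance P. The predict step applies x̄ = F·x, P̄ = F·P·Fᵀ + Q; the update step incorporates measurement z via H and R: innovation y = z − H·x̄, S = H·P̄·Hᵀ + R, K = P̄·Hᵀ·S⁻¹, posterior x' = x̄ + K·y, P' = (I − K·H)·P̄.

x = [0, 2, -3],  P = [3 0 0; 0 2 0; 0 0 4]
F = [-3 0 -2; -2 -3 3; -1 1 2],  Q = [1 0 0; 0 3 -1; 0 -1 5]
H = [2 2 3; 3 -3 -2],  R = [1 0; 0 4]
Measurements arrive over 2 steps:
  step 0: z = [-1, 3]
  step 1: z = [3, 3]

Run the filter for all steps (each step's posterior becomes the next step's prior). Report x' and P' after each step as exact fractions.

step 0: x' = [-591139/914183, -2906822/914183, 2026354/914183], P' = [1509051/914183 3434941/914183 -3231803/914183; 3434941/914183 9116931/914183 -8322183/914183; -3231803/914183 -8322183/914183 7730774/914183]
step 1: x' = [369526306415/356642048517, 982330460/356642048517, 92280122149/356642048517], P' = [203118346018/356642048517 391424846062/356642048517 -377020646794/356642048517; 391424846062/356642048517 1212827527690/356642048517 -1063345099384/356642048517; -377020646794/356642048517 -1063345099384/356642048517 982280334163/356642048517]

step 0: x̄ = F·x = [6, -15, -4]
step 0: P̄ = F·P·Fᵀ + Q = [44 -6 -7; -6 69 23; -7 23 26]
step 0: y = z − H·x̄ = [29, -68]
step 0: S = H·P̄·Hᵀ + R = [831 -640; -640 1593]
step 0: K = P̄·Hᵀ·S⁻¹ = [192575/914183 171484/914183; 137195/914183 -100401/914183; 84350/914183 -47602/914183]
step 0: x' = x̄ + K·y = [-591139/914183, -2906822/914183, 2026354/914183]
step 0: P' = (I − K·H)·P̄ = [1509051/914183 3434941/914183 -3231803/914183; 3434941/914183 9116931/914183 -8322183/914183; -3231803/914183 -8322183/914183 7730774/914183]
step 1: x̄ = F·x = [-2279291/914183, 15981806/914183, 1737025/914183]
step 1: P̄ = F·P·Fᵀ + Q = [6637102/914183 -40189952/914183 -7129188/914183; -40189952/914183 390208320/914183 72161881/914183; -7129188/914183 72161881/914183 18888591/914183]
step 1: y = z − H·x̄ = [-29873556/914183, 60999890/914183]
step 1: S = H·P̄·Hᵀ + R = [2217165890/914183 -3388509247/914183; -3388509247/914183 5325731858/914183]
step 1: K = P̄·Hᵀ·S⁻¹ = [58024443778/356642048517 47280448364/356642048517; 18469449352/356642048517 -84379461529/356642048517; 66109510133/356642048517 23603172361/356642048517]
step 1: x' = x̄ + K·y = [369526306415/356642048517, 982330460/356642048517, 92280122149/356642048517]
step 1: P' = (I − K·H)·P̄ = [203118346018/356642048517 391424846062/356642048517 -377020646794/356642048517; 391424846062/356642048517 1212827527690/356642048517 -1063345099384/356642048517; -377020646794/356642048517 -1063345099384/356642048517 982280334163/356642048517]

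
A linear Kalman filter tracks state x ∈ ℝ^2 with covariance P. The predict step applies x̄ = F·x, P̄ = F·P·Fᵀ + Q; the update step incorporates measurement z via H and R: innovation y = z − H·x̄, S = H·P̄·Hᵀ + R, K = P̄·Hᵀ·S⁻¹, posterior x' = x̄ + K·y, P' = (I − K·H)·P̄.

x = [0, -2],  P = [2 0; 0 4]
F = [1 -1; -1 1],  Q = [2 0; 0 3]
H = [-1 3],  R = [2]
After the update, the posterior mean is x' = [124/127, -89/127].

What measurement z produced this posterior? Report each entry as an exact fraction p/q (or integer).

z = [-3]

x̄ = F·x = [2, -2]
P̄ = F·P·Fᵀ + Q = [8 -6; -6 9]
S = H·P̄·Hᵀ + R = [127]
K = P̄·Hᵀ·S⁻¹ = [-26/127; 33/127]
x' − x̄ = [-130/127, 165/127] = K·y
y = (KᵀK)⁻¹·Kᵀ·(x' − x̄) = [5]
z = y + H·x̄ = [5] + [-8] = [-3]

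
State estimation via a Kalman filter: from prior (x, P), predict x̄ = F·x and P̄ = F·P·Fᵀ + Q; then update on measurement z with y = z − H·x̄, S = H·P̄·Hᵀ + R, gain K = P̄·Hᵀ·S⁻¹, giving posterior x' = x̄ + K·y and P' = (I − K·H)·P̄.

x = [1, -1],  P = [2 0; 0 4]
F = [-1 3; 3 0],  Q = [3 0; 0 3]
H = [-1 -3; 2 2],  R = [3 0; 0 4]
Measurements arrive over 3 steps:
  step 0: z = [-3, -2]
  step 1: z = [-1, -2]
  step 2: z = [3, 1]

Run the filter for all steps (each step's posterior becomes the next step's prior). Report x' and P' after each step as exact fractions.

step 0: x̄ = F·x = [-4, 3]
step 0: P̄ = F·P·Fᵀ + Q = [41 -6; -6 21]
step 0: y = z − H·x̄ = [2, 0]
step 0: S = H·P̄·Hᵀ + R = [197 -160; -160 204]
step 0: K = P̄·Hᵀ·S⁻¹ = [1627/3647 5055/7294; -1707/3647 -1605/7294]
step 0: x' = x̄ + K·y = [-11334/3647, 7527/3647]
step 0: P' = (I − K·H)·P̄ = [10023/3647 -4968/3647; -4968/3647 3363/3647]
step 1: x̄ = F·x = [4845/521, -34002/3647]
step 1: P̄ = F·P·Fᵀ + Q = [11577/521 -10683/521; -10683/521 101148/3647]
step 1: y = z − H·x̄ = [-71738/3647, -7120/3647]
step 1: S = H·P̄·Hᵀ + R = [553626/3647 -170718/3647; -170718/3647 145088/3647]
step 1: K = P̄·Hᵀ·S⁻¹ = [523910/1169451 239114/389817; -184121/389817 -49975/259878]
step 1: x' = x̄ + K·y = [-830765/1169451, 133712/389817]
step 1: P' = (I − K·H)·P̄ = [979297/389817 -167023/129939; -167023/129939 39016/43313]
step 2: x̄ = F·x = [2034173/1169451, -830765/389817]
step 2: P̄ = F·P·Fᵀ + Q = [8315458/389817 -2482504/129939; -2482504/129939 1109236/43313]
step 2: y = z − H·x̄ = [-1934359/1169451, 2085695/1169451]
step 2: S = H·P̄·Hᵀ + R = [54647953/389817 -16949564/389817; -16949564/389817 15173500/389817]
step 2: K = P̄·Hᵀ·S⁻¹ = [155369366/347543203 213315351/347543203; -163844148/347543203 -66867726/347543203]
step 2: x' = x̄ + K·y = [727977170/347543203, -588919473/347543203]
step 2: P' = (I − K·H)·P̄ = [873000102/347543203 -446369400/347543203; -446369400/347543203 312633948/347543203]

step 0: x' = [-11334/3647, 7527/3647], P' = [10023/3647 -4968/3647; -4968/3647 3363/3647]
step 1: x' = [-830765/1169451, 133712/389817], P' = [979297/389817 -167023/129939; -167023/129939 39016/43313]
step 2: x' = [727977170/347543203, -588919473/347543203], P' = [873000102/347543203 -446369400/347543203; -446369400/347543203 312633948/347543203]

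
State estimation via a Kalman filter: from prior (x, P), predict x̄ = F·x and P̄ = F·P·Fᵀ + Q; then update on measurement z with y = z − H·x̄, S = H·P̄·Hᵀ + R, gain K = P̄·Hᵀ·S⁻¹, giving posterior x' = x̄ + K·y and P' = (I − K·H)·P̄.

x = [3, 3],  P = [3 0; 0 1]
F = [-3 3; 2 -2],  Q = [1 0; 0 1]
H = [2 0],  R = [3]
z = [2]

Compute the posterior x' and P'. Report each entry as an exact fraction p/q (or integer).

x' = [148/151, -96/151]
P' = [111/151 -72/151; -72/151 263/151]

x̄ = F·x = [0, 0]
P̄ = F·P·Fᵀ + Q = [37 -24; -24 17]
y = z − H·x̄ = [2]
S = H·P̄·Hᵀ + R = [151]
K = P̄·Hᵀ·S⁻¹ = [74/151; -48/151]
x' = x̄ + K·y = [148/151, -96/151]
P' = (I − K·H)·P̄ = [111/151 -72/151; -72/151 263/151]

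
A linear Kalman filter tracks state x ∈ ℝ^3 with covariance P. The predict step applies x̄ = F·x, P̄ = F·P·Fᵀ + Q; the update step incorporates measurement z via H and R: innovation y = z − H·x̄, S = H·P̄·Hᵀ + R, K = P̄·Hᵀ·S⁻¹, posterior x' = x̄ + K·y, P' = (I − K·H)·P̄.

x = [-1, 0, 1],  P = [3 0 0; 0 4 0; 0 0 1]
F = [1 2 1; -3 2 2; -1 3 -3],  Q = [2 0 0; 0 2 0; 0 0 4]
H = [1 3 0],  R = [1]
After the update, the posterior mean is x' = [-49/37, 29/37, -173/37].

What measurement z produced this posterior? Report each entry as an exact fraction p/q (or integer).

x̄ = F·x = [0, 5, -2]
P̄ = F·P·Fᵀ + Q = [22 9 18; 9 49 27; 18 27 52]
S = H·P̄·Hᵀ + R = [518]
K = P̄·Hᵀ·S⁻¹ = [7/74; 78/259; 99/518]
x' − x̄ = [-49/37, -156/37, -99/37] = K·y
y = (KᵀK)⁻¹·Kᵀ·(x' − x̄) = [-14]
z = y + H·x̄ = [-14] + [15] = [1]

z = [1]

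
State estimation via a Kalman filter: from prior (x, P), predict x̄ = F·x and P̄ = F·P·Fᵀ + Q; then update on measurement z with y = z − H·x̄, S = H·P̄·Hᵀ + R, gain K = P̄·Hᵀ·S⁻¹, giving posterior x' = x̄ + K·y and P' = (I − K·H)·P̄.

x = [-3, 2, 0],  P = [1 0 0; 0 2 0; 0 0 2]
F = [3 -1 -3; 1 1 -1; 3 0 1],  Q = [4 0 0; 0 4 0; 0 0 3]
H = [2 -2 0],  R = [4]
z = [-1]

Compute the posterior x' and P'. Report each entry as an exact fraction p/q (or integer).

x̄ = F·x = [-11, -1, -9]
P̄ = F·P·Fᵀ + Q = [33 7 3; 7 9 1; 3 1 14]
y = z − H·x̄ = [19]
S = H·P̄·Hᵀ + R = [116]
K = P̄·Hᵀ·S⁻¹ = [13/29; -1/29; 1/29]
x' = x̄ + K·y = [-72/29, -48/29, -242/29]
P' = (I − K·H)·P̄ = [281/29 255/29 35/29; 255/29 257/29 33/29; 35/29 33/29 402/29]

x' = [-72/29, -48/29, -242/29]
P' = [281/29 255/29 35/29; 255/29 257/29 33/29; 35/29 33/29 402/29]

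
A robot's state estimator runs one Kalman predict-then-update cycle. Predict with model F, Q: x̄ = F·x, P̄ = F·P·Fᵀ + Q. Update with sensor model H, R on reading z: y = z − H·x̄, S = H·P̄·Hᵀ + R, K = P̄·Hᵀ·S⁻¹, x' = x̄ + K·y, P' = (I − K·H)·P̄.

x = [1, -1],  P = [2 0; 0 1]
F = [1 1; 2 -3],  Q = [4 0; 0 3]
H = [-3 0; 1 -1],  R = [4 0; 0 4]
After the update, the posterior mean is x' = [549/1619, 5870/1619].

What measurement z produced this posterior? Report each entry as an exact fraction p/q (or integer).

x̄ = F·x = [0, 5]
P̄ = F·P·Fᵀ + Q = [7 1; 1 20]
S = H·P̄·Hᵀ + R = [67 -18; -18 29]
K = P̄·Hᵀ·S⁻¹ = [-501/1619 24/1619; -429/1619 -1327/1619]
x' − x̄ = [549/1619, -2225/1619] = K·y
y = (KᵀK)⁻¹·Kᵀ·(x' − x̄) = [-1, 2]
z = y + H·x̄ = [-1, 2] + [0, -5] = [-1, -3]

z = [-1, -3]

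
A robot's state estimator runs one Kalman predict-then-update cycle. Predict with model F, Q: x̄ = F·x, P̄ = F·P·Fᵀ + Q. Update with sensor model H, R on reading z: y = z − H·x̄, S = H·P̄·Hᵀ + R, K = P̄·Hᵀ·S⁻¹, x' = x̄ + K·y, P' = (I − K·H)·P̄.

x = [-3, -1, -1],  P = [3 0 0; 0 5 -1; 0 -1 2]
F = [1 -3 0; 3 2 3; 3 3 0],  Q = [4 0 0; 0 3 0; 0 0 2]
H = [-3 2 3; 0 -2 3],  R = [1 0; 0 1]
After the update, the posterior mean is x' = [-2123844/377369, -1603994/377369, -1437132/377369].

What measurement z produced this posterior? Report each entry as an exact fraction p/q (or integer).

x̄ = F·x = [0, -14, -12]
P̄ = F·P·Fᵀ + Q = [52 -12 -36; -12 56 48; -36 48 74]
S = H·P̄·Hᵀ + R = [2727 694; 694 315]
K = P̄·Hᵀ·S⁻¹ = [-32424/377369 -29196/377369; 69772/377369 -115384/377369; 46746/377369 47958/377369]
x' − x̄ = [-2123844/377369, 3679172/377369, 3091296/377369] = K·y
y = (KᵀK)⁻¹·Kᵀ·(x' − x̄) = [61, 5]
z = y + H·x̄ = [61, 5] + [-64, -8] = [-3, -3]

z = [-3, -3]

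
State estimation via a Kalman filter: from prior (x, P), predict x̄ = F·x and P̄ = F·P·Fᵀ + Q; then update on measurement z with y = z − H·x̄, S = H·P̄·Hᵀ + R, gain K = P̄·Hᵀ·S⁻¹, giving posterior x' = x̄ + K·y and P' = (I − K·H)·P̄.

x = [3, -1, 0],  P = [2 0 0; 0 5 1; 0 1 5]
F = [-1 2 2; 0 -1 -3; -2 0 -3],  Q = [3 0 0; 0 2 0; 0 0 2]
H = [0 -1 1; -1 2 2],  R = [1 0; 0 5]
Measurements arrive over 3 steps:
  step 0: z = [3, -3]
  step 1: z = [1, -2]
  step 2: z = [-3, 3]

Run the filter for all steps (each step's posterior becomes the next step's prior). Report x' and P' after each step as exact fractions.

step 0: x' = [4197/2671, -4239/2671, 2251/2671], P' = [77515/10684 6759/5342 20887/10684; 6759/5342 1943/2671 2281/5342; 20887/10684 2281/5342 11429/10684]
step 1: x' = [-21215252/15507079, -1779907/1582355, -5026376/11076485], P' = [70665223/15507079 242965/316471 2714967/2215297; 242965/316471 1960943/3164710 913557/3164710; 2714967/2215297 913557/3164710 2789723/3164710]
step 2: x' = [-1814926299460/753900615763, 1149136784205/753900615763, -934874969548/753900615763], P' = [3377682211166/753900615763 569852063354/753900615763 899041739664/753900615763; 569852063354/753900615763 465862452648/753900615763 213764560474/753900615763; 899041739664/753900615763 213764560474/753900615763 653320960853/753900615763]

step 0: x̄ = F·x = [-5, 1, -6]
step 0: P̄ = F·P·Fᵀ + Q = [53 -48 -32; -48 58 48; -32 48 55]
step 0: y = z − H·x̄ = [10, 2]
step 0: S = H·P̄·Hᵀ + R = [18 -22; -22 1214]
step 0: K = P̄·Hᵀ·S⁻¹ = [7369/10684 -1741/10684; -1605/5342 1115/5342; 6867/10684 2219/10684]
step 0: x' = x̄ + K·y = [4197/2671, -4239/2671, 2251/2671]
step 0: P' = (I − K·H)·P̄ = [77515/10684 6759/5342 20887/10684; 6759/5342 1943/2671 2281/5342; 20887/10684 2281/5342 11429/10684]
step 1: x̄ = F·x = [-8173/2671, -2514/2671, -15147/2671]
step 1: P̄ = F·P·Fᵀ + Q = [85247/10684 -44435/10684 -15875/10684; -44435/10684 159373/10684 268905/10684; -15875/10684 268905/10684 684933/10684]
step 1: y = z − H·x̄ = [15304/2671, 21807/2671]
step 1: S = H·P̄·Hᵀ + R = [79295/2671 255640/2671; 255640/2671 5908371/10684]
step 1: K = P̄·Hᵀ·S⁻¹ = [1014212/2215297 -1769023/15507079; -523693/1582355 66387/316471; 938083/1582355 493925/2215297]
step 1: x' = x̄ + K·y = [-21215252/15507079, -1779907/1582355, -5026376/11076485]
step 1: P' = (I − K·H)·P̄ = [70665223/15507079 242965/316471 2714967/2215297; 242965/316471 1960943/3164710 913557/3164710; 2714967/2215297 913557/3164710 2789723/3164710]
step 2: x̄ = F·x = [-27744778/15507079, 27538477/11076485, 317706416/77535395]
step 2: P̄ = F·P·Fᵀ + Q = [122470732/15507079 -9732420/2215297 -34171895/15507079; -9732420/2215297 19439606/1582355 195925183/11076485; -34171895/15507079 195925183/11076485 6647590623/155070790]
step 2: y = z − H·x̄ = [-357543262/77535395, -185413843/15507079]
step 2: S = H·P̄·Hᵀ + R = [3221837677/155070790 914546802/15507079; 914546802/15507079 6224632321/15507079]
step 2: K = P̄·Hᵀ·S⁻¹ = [329189676310/753900615763 -87978921026/753900615763; -252097892174/753900615763 157880392578/753900615763; 439556400379/753900615763 167025860598/753900615763]
step 2: x' = x̄ + K·y = [-1814926299460/753900615763, 1149136784205/753900615763, -934874969548/753900615763]
step 2: P' = (I − K·H)·P̄ = [3377682211166/753900615763 569852063354/753900615763 899041739664/753900615763; 569852063354/753900615763 465862452648/753900615763 213764560474/753900615763; 899041739664/753900615763 213764560474/753900615763 653320960853/753900615763]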